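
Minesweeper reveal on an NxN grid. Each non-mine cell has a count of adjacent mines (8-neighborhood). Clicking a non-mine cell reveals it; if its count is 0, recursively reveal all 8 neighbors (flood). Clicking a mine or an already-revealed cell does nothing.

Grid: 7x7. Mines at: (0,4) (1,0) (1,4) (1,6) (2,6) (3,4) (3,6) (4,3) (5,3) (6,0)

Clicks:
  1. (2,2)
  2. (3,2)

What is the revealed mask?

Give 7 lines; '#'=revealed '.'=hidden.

Click 1 (2,2) count=0: revealed 20 new [(0,1) (0,2) (0,3) (1,1) (1,2) (1,3) (2,0) (2,1) (2,2) (2,3) (3,0) (3,1) (3,2) (3,3) (4,0) (4,1) (4,2) (5,0) (5,1) (5,2)] -> total=20
Click 2 (3,2) count=1: revealed 0 new [(none)] -> total=20

Answer: .###...
.###...
####...
####...
###....
###....
.......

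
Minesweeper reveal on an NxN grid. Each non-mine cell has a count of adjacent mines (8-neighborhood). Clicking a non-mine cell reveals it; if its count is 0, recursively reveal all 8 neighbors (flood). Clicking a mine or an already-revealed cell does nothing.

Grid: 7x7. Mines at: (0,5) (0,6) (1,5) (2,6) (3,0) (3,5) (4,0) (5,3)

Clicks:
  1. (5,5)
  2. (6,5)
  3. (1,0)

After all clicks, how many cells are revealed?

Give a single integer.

Answer: 31

Derivation:
Click 1 (5,5) count=0: revealed 9 new [(4,4) (4,5) (4,6) (5,4) (5,5) (5,6) (6,4) (6,5) (6,6)] -> total=9
Click 2 (6,5) count=0: revealed 0 new [(none)] -> total=9
Click 3 (1,0) count=0: revealed 22 new [(0,0) (0,1) (0,2) (0,3) (0,4) (1,0) (1,1) (1,2) (1,3) (1,4) (2,0) (2,1) (2,2) (2,3) (2,4) (3,1) (3,2) (3,3) (3,4) (4,1) (4,2) (4,3)] -> total=31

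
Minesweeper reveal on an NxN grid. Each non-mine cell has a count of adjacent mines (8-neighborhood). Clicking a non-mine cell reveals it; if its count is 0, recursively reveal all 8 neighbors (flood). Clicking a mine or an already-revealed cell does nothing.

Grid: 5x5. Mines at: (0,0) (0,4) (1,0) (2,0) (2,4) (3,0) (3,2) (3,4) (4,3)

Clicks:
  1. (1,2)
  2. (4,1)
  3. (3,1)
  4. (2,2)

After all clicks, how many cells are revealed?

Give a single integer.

Click 1 (1,2) count=0: revealed 9 new [(0,1) (0,2) (0,3) (1,1) (1,2) (1,3) (2,1) (2,2) (2,3)] -> total=9
Click 2 (4,1) count=2: revealed 1 new [(4,1)] -> total=10
Click 3 (3,1) count=3: revealed 1 new [(3,1)] -> total=11
Click 4 (2,2) count=1: revealed 0 new [(none)] -> total=11

Answer: 11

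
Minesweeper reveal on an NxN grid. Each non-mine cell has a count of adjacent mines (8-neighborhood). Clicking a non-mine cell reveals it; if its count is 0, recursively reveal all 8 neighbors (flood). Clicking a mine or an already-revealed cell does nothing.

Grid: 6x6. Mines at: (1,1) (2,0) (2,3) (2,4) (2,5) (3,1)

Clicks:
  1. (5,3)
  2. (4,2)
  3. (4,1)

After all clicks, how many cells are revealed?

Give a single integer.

Answer: 16

Derivation:
Click 1 (5,3) count=0: revealed 16 new [(3,2) (3,3) (3,4) (3,5) (4,0) (4,1) (4,2) (4,3) (4,4) (4,5) (5,0) (5,1) (5,2) (5,3) (5,4) (5,5)] -> total=16
Click 2 (4,2) count=1: revealed 0 new [(none)] -> total=16
Click 3 (4,1) count=1: revealed 0 new [(none)] -> total=16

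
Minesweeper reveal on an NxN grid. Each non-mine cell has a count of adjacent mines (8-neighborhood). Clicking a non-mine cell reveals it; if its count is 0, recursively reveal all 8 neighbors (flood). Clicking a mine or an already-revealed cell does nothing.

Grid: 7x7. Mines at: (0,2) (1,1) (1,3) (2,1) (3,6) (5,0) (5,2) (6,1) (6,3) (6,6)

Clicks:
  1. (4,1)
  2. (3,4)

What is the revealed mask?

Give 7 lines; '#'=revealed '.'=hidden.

Answer: .......
.......
..####.
..####.
.#####.
...###.
.......

Derivation:
Click 1 (4,1) count=2: revealed 1 new [(4,1)] -> total=1
Click 2 (3,4) count=0: revealed 15 new [(2,2) (2,3) (2,4) (2,5) (3,2) (3,3) (3,4) (3,5) (4,2) (4,3) (4,4) (4,5) (5,3) (5,4) (5,5)] -> total=16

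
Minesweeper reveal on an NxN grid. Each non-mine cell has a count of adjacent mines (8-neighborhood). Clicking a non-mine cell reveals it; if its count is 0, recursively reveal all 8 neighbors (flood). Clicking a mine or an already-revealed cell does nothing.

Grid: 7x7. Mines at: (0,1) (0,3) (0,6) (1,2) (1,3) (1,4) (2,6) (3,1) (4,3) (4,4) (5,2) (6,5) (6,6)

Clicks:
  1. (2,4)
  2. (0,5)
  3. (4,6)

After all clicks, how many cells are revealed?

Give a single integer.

Answer: 8

Derivation:
Click 1 (2,4) count=2: revealed 1 new [(2,4)] -> total=1
Click 2 (0,5) count=2: revealed 1 new [(0,5)] -> total=2
Click 3 (4,6) count=0: revealed 6 new [(3,5) (3,6) (4,5) (4,6) (5,5) (5,6)] -> total=8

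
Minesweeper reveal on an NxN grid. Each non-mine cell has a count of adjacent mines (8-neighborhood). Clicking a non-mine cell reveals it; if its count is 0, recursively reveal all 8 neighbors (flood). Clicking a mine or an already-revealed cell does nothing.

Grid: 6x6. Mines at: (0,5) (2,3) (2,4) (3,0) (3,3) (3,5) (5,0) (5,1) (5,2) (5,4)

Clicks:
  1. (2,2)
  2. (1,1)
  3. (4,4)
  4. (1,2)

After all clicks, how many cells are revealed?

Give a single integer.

Answer: 14

Derivation:
Click 1 (2,2) count=2: revealed 1 new [(2,2)] -> total=1
Click 2 (1,1) count=0: revealed 12 new [(0,0) (0,1) (0,2) (0,3) (0,4) (1,0) (1,1) (1,2) (1,3) (1,4) (2,0) (2,1)] -> total=13
Click 3 (4,4) count=3: revealed 1 new [(4,4)] -> total=14
Click 4 (1,2) count=1: revealed 0 new [(none)] -> total=14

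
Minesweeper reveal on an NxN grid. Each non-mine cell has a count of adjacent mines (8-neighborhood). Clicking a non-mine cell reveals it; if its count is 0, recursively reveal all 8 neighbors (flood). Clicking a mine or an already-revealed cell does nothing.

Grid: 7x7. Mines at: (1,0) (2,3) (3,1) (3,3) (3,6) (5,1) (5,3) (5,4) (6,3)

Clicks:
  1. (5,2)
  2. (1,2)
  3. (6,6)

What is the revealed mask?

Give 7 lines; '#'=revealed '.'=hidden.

Click 1 (5,2) count=3: revealed 1 new [(5,2)] -> total=1
Click 2 (1,2) count=1: revealed 1 new [(1,2)] -> total=2
Click 3 (6,6) count=0: revealed 6 new [(4,5) (4,6) (5,5) (5,6) (6,5) (6,6)] -> total=8

Answer: .......
..#....
.......
.......
.....##
..#..##
.....##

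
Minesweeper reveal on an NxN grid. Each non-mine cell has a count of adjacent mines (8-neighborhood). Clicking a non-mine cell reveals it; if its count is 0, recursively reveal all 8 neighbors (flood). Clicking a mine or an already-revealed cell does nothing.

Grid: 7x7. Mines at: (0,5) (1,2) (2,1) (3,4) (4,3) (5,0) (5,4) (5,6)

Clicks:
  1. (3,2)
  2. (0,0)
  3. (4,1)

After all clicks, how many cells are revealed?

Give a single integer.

Answer: 6

Derivation:
Click 1 (3,2) count=2: revealed 1 new [(3,2)] -> total=1
Click 2 (0,0) count=0: revealed 4 new [(0,0) (0,1) (1,0) (1,1)] -> total=5
Click 3 (4,1) count=1: revealed 1 new [(4,1)] -> total=6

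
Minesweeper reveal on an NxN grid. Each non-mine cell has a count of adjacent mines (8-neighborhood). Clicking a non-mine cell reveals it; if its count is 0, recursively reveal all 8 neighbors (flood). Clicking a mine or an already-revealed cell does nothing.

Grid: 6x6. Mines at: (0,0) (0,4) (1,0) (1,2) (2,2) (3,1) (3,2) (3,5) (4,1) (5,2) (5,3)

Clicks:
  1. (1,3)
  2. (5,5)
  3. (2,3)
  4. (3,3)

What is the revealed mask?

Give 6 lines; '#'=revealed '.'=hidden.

Click 1 (1,3) count=3: revealed 1 new [(1,3)] -> total=1
Click 2 (5,5) count=0: revealed 4 new [(4,4) (4,5) (5,4) (5,5)] -> total=5
Click 3 (2,3) count=3: revealed 1 new [(2,3)] -> total=6
Click 4 (3,3) count=2: revealed 1 new [(3,3)] -> total=7

Answer: ......
...#..
...#..
...#..
....##
....##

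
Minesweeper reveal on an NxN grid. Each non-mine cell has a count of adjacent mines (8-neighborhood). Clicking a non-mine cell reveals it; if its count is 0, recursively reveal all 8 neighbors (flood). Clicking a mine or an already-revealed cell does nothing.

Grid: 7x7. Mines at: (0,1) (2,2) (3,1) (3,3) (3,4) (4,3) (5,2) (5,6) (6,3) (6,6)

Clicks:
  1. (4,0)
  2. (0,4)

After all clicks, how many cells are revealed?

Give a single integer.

Answer: 19

Derivation:
Click 1 (4,0) count=1: revealed 1 new [(4,0)] -> total=1
Click 2 (0,4) count=0: revealed 18 new [(0,2) (0,3) (0,4) (0,5) (0,6) (1,2) (1,3) (1,4) (1,5) (1,6) (2,3) (2,4) (2,5) (2,6) (3,5) (3,6) (4,5) (4,6)] -> total=19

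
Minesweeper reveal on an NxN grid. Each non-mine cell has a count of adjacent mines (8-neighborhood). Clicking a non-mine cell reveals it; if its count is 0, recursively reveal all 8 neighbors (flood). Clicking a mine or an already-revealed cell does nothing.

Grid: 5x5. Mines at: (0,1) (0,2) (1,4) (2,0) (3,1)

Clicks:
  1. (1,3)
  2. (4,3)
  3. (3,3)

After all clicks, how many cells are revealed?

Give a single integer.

Click 1 (1,3) count=2: revealed 1 new [(1,3)] -> total=1
Click 2 (4,3) count=0: revealed 9 new [(2,2) (2,3) (2,4) (3,2) (3,3) (3,4) (4,2) (4,3) (4,4)] -> total=10
Click 3 (3,3) count=0: revealed 0 new [(none)] -> total=10

Answer: 10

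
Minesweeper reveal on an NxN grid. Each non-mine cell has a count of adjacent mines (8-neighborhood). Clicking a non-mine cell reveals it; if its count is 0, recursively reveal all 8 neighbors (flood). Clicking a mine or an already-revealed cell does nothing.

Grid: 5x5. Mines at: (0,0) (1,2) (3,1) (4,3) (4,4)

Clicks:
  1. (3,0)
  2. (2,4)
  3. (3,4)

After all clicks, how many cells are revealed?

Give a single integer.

Answer: 9

Derivation:
Click 1 (3,0) count=1: revealed 1 new [(3,0)] -> total=1
Click 2 (2,4) count=0: revealed 8 new [(0,3) (0,4) (1,3) (1,4) (2,3) (2,4) (3,3) (3,4)] -> total=9
Click 3 (3,4) count=2: revealed 0 new [(none)] -> total=9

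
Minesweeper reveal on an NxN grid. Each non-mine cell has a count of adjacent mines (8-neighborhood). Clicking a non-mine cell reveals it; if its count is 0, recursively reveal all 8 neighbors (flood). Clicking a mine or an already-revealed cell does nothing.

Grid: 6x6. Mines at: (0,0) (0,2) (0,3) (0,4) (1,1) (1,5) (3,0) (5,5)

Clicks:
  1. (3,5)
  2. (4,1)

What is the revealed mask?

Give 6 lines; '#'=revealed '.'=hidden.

Click 1 (3,5) count=0: revealed 24 new [(1,2) (1,3) (1,4) (2,1) (2,2) (2,3) (2,4) (2,5) (3,1) (3,2) (3,3) (3,4) (3,5) (4,0) (4,1) (4,2) (4,3) (4,4) (4,5) (5,0) (5,1) (5,2) (5,3) (5,4)] -> total=24
Click 2 (4,1) count=1: revealed 0 new [(none)] -> total=24

Answer: ......
..###.
.#####
.#####
######
#####.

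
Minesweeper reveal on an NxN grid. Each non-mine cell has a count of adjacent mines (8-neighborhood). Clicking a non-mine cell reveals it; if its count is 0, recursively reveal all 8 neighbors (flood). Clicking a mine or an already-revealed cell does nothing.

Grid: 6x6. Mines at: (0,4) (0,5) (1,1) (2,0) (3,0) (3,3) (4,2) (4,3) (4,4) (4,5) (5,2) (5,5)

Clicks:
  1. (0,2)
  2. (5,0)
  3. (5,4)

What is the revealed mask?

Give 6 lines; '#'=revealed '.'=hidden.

Click 1 (0,2) count=1: revealed 1 new [(0,2)] -> total=1
Click 2 (5,0) count=0: revealed 4 new [(4,0) (4,1) (5,0) (5,1)] -> total=5
Click 3 (5,4) count=4: revealed 1 new [(5,4)] -> total=6

Answer: ..#...
......
......
......
##....
##..#.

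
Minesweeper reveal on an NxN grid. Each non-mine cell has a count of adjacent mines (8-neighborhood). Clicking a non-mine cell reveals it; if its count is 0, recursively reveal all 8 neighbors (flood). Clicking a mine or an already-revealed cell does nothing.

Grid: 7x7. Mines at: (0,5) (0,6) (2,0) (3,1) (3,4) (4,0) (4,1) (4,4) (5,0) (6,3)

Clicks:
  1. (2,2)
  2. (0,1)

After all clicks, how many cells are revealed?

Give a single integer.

Answer: 14

Derivation:
Click 1 (2,2) count=1: revealed 1 new [(2,2)] -> total=1
Click 2 (0,1) count=0: revealed 13 new [(0,0) (0,1) (0,2) (0,3) (0,4) (1,0) (1,1) (1,2) (1,3) (1,4) (2,1) (2,3) (2,4)] -> total=14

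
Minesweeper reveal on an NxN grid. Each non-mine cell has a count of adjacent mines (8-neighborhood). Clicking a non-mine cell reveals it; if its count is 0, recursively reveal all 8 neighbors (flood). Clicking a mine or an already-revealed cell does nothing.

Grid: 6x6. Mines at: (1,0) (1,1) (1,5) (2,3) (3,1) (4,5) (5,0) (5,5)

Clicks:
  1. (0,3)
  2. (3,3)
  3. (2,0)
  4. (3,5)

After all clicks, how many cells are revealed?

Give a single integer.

Click 1 (0,3) count=0: revealed 6 new [(0,2) (0,3) (0,4) (1,2) (1,3) (1,4)] -> total=6
Click 2 (3,3) count=1: revealed 1 new [(3,3)] -> total=7
Click 3 (2,0) count=3: revealed 1 new [(2,0)] -> total=8
Click 4 (3,5) count=1: revealed 1 new [(3,5)] -> total=9

Answer: 9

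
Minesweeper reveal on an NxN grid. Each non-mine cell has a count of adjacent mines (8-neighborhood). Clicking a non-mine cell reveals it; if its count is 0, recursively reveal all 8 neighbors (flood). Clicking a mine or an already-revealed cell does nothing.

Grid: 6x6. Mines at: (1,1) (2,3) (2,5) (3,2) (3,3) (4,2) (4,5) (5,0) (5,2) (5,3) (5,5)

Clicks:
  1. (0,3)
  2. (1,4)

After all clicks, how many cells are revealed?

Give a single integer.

Answer: 8

Derivation:
Click 1 (0,3) count=0: revealed 8 new [(0,2) (0,3) (0,4) (0,5) (1,2) (1,3) (1,4) (1,5)] -> total=8
Click 2 (1,4) count=2: revealed 0 new [(none)] -> total=8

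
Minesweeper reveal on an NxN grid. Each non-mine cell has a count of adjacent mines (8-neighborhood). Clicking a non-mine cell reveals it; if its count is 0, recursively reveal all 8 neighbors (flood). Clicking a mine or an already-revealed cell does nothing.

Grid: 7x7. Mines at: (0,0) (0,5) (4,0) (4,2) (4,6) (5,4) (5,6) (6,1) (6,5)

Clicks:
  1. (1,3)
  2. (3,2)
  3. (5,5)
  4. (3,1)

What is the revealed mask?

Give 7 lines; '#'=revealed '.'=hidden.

Click 1 (1,3) count=0: revealed 28 new [(0,1) (0,2) (0,3) (0,4) (1,0) (1,1) (1,2) (1,3) (1,4) (1,5) (1,6) (2,0) (2,1) (2,2) (2,3) (2,4) (2,5) (2,6) (3,0) (3,1) (3,2) (3,3) (3,4) (3,5) (3,6) (4,3) (4,4) (4,5)] -> total=28
Click 2 (3,2) count=1: revealed 0 new [(none)] -> total=28
Click 3 (5,5) count=4: revealed 1 new [(5,5)] -> total=29
Click 4 (3,1) count=2: revealed 0 new [(none)] -> total=29

Answer: .####..
#######
#######
#######
...###.
.....#.
.......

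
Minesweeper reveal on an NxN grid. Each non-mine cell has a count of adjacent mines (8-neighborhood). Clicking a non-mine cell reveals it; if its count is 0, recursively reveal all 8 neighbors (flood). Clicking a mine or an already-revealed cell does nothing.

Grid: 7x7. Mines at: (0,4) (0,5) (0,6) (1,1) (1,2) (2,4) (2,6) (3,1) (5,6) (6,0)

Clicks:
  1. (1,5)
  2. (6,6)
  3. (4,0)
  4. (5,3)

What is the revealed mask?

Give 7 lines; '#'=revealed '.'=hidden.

Answer: .......
.....#.
.......
..####.
######.
.#####.
.######

Derivation:
Click 1 (1,5) count=5: revealed 1 new [(1,5)] -> total=1
Click 2 (6,6) count=1: revealed 1 new [(6,6)] -> total=2
Click 3 (4,0) count=1: revealed 1 new [(4,0)] -> total=3
Click 4 (5,3) count=0: revealed 19 new [(3,2) (3,3) (3,4) (3,5) (4,1) (4,2) (4,3) (4,4) (4,5) (5,1) (5,2) (5,3) (5,4) (5,5) (6,1) (6,2) (6,3) (6,4) (6,5)] -> total=22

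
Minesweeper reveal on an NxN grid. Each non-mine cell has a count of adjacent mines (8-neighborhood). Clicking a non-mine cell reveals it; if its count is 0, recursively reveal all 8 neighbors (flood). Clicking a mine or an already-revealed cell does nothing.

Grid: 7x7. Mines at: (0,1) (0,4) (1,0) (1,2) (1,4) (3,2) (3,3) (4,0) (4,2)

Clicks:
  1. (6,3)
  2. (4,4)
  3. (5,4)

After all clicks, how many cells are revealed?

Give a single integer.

Click 1 (6,3) count=0: revealed 28 new [(0,5) (0,6) (1,5) (1,6) (2,4) (2,5) (2,6) (3,4) (3,5) (3,6) (4,3) (4,4) (4,5) (4,6) (5,0) (5,1) (5,2) (5,3) (5,4) (5,5) (5,6) (6,0) (6,1) (6,2) (6,3) (6,4) (6,5) (6,6)] -> total=28
Click 2 (4,4) count=1: revealed 0 new [(none)] -> total=28
Click 3 (5,4) count=0: revealed 0 new [(none)] -> total=28

Answer: 28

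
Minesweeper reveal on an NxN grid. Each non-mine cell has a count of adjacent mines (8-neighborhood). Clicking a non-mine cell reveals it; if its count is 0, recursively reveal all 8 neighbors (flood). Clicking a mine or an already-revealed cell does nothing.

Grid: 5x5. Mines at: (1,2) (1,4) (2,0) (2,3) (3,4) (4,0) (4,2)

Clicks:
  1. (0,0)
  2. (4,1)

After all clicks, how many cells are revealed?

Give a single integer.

Answer: 5

Derivation:
Click 1 (0,0) count=0: revealed 4 new [(0,0) (0,1) (1,0) (1,1)] -> total=4
Click 2 (4,1) count=2: revealed 1 new [(4,1)] -> total=5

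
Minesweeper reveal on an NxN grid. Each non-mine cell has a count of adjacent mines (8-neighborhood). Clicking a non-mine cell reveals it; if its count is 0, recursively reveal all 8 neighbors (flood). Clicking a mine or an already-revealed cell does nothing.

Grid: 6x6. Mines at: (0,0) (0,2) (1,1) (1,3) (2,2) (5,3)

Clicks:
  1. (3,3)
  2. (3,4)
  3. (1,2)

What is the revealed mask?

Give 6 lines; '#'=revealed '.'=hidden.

Answer: ....##
..#.##
...###
...###
...###
....##

Derivation:
Click 1 (3,3) count=1: revealed 1 new [(3,3)] -> total=1
Click 2 (3,4) count=0: revealed 14 new [(0,4) (0,5) (1,4) (1,5) (2,3) (2,4) (2,5) (3,4) (3,5) (4,3) (4,4) (4,5) (5,4) (5,5)] -> total=15
Click 3 (1,2) count=4: revealed 1 new [(1,2)] -> total=16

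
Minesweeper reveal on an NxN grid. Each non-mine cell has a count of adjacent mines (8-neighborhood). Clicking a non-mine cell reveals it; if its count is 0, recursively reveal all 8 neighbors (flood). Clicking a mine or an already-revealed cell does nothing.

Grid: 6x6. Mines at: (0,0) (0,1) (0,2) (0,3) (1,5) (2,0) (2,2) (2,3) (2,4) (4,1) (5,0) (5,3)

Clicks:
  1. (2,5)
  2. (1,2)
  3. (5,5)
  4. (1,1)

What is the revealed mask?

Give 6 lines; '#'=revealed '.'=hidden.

Click 1 (2,5) count=2: revealed 1 new [(2,5)] -> total=1
Click 2 (1,2) count=5: revealed 1 new [(1,2)] -> total=2
Click 3 (5,5) count=0: revealed 6 new [(3,4) (3,5) (4,4) (4,5) (5,4) (5,5)] -> total=8
Click 4 (1,1) count=5: revealed 1 new [(1,1)] -> total=9

Answer: ......
.##...
.....#
....##
....##
....##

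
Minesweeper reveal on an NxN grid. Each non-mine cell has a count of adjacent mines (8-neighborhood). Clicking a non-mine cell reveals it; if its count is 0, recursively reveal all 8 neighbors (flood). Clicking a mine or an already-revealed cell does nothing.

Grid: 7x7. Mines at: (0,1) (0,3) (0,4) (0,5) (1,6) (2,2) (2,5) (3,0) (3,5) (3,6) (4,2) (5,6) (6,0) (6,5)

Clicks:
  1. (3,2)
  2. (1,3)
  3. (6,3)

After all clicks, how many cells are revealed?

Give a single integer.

Click 1 (3,2) count=2: revealed 1 new [(3,2)] -> total=1
Click 2 (1,3) count=3: revealed 1 new [(1,3)] -> total=2
Click 3 (6,3) count=0: revealed 8 new [(5,1) (5,2) (5,3) (5,4) (6,1) (6,2) (6,3) (6,4)] -> total=10

Answer: 10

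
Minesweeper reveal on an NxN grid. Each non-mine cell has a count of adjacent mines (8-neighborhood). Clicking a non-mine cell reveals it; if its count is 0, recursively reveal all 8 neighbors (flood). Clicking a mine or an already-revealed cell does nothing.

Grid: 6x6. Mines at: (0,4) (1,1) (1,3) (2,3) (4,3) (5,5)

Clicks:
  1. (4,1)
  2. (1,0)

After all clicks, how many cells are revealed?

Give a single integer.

Answer: 13

Derivation:
Click 1 (4,1) count=0: revealed 12 new [(2,0) (2,1) (2,2) (3,0) (3,1) (3,2) (4,0) (4,1) (4,2) (5,0) (5,1) (5,2)] -> total=12
Click 2 (1,0) count=1: revealed 1 new [(1,0)] -> total=13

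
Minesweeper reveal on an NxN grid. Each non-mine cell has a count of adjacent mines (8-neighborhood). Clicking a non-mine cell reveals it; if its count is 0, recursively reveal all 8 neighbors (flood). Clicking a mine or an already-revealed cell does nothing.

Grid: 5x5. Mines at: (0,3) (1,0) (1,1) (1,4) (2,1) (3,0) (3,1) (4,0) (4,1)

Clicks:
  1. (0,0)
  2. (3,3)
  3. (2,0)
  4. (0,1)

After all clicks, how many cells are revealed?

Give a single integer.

Click 1 (0,0) count=2: revealed 1 new [(0,0)] -> total=1
Click 2 (3,3) count=0: revealed 9 new [(2,2) (2,3) (2,4) (3,2) (3,3) (3,4) (4,2) (4,3) (4,4)] -> total=10
Click 3 (2,0) count=5: revealed 1 new [(2,0)] -> total=11
Click 4 (0,1) count=2: revealed 1 new [(0,1)] -> total=12

Answer: 12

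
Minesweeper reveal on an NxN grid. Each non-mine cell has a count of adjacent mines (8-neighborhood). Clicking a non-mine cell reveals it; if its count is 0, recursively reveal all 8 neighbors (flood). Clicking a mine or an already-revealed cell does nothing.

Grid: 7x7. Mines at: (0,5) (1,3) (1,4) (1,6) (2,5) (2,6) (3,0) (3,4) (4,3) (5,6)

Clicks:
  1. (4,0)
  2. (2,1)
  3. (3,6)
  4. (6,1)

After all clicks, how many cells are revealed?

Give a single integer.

Answer: 17

Derivation:
Click 1 (4,0) count=1: revealed 1 new [(4,0)] -> total=1
Click 2 (2,1) count=1: revealed 1 new [(2,1)] -> total=2
Click 3 (3,6) count=2: revealed 1 new [(3,6)] -> total=3
Click 4 (6,1) count=0: revealed 14 new [(4,1) (4,2) (5,0) (5,1) (5,2) (5,3) (5,4) (5,5) (6,0) (6,1) (6,2) (6,3) (6,4) (6,5)] -> total=17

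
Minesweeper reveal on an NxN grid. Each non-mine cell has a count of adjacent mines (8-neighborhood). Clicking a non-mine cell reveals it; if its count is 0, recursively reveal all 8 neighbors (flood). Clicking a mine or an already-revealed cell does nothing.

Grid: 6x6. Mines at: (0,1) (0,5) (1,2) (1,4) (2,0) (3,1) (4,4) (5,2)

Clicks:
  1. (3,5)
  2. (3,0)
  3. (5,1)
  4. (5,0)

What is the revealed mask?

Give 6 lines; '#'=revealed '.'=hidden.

Click 1 (3,5) count=1: revealed 1 new [(3,5)] -> total=1
Click 2 (3,0) count=2: revealed 1 new [(3,0)] -> total=2
Click 3 (5,1) count=1: revealed 1 new [(5,1)] -> total=3
Click 4 (5,0) count=0: revealed 3 new [(4,0) (4,1) (5,0)] -> total=6

Answer: ......
......
......
#....#
##....
##....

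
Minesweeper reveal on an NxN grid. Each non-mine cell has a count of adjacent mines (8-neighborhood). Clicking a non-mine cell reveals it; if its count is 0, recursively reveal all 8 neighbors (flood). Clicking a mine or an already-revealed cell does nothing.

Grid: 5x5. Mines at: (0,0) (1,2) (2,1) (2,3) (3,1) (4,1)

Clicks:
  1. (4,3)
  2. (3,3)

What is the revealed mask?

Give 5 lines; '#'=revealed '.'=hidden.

Answer: .....
.....
.....
..###
..###

Derivation:
Click 1 (4,3) count=0: revealed 6 new [(3,2) (3,3) (3,4) (4,2) (4,3) (4,4)] -> total=6
Click 2 (3,3) count=1: revealed 0 new [(none)] -> total=6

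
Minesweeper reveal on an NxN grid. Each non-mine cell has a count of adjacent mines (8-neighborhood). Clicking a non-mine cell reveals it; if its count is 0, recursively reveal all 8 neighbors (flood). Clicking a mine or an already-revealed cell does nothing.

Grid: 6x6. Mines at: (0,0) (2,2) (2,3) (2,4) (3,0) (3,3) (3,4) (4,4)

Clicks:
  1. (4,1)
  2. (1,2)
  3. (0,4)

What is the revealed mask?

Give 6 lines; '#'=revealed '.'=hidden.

Click 1 (4,1) count=1: revealed 1 new [(4,1)] -> total=1
Click 2 (1,2) count=2: revealed 1 new [(1,2)] -> total=2
Click 3 (0,4) count=0: revealed 9 new [(0,1) (0,2) (0,3) (0,4) (0,5) (1,1) (1,3) (1,4) (1,5)] -> total=11

Answer: .#####
.#####
......
......
.#....
......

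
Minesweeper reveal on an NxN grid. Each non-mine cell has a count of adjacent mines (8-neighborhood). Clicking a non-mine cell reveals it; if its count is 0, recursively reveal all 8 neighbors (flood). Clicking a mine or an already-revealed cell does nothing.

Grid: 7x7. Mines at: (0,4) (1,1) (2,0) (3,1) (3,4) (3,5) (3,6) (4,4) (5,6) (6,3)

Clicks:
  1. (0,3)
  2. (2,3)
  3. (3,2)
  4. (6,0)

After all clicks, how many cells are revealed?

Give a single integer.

Answer: 12

Derivation:
Click 1 (0,3) count=1: revealed 1 new [(0,3)] -> total=1
Click 2 (2,3) count=1: revealed 1 new [(2,3)] -> total=2
Click 3 (3,2) count=1: revealed 1 new [(3,2)] -> total=3
Click 4 (6,0) count=0: revealed 9 new [(4,0) (4,1) (4,2) (5,0) (5,1) (5,2) (6,0) (6,1) (6,2)] -> total=12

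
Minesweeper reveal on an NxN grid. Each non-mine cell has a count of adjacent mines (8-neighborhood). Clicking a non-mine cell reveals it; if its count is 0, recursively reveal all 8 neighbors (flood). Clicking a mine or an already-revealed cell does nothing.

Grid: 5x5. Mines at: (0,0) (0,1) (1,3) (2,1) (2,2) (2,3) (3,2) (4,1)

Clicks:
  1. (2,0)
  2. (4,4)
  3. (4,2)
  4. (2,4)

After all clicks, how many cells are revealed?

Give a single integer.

Answer: 7

Derivation:
Click 1 (2,0) count=1: revealed 1 new [(2,0)] -> total=1
Click 2 (4,4) count=0: revealed 4 new [(3,3) (3,4) (4,3) (4,4)] -> total=5
Click 3 (4,2) count=2: revealed 1 new [(4,2)] -> total=6
Click 4 (2,4) count=2: revealed 1 new [(2,4)] -> total=7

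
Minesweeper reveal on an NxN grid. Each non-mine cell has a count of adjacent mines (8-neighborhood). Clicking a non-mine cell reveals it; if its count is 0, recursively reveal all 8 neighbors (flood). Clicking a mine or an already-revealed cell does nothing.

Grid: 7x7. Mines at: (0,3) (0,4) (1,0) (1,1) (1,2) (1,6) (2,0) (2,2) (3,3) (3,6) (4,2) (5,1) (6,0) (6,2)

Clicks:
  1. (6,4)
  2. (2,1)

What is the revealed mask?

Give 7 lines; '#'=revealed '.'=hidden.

Answer: .......
.......
.#.....
.......
...####
...####
...####

Derivation:
Click 1 (6,4) count=0: revealed 12 new [(4,3) (4,4) (4,5) (4,6) (5,3) (5,4) (5,5) (5,6) (6,3) (6,4) (6,5) (6,6)] -> total=12
Click 2 (2,1) count=5: revealed 1 new [(2,1)] -> total=13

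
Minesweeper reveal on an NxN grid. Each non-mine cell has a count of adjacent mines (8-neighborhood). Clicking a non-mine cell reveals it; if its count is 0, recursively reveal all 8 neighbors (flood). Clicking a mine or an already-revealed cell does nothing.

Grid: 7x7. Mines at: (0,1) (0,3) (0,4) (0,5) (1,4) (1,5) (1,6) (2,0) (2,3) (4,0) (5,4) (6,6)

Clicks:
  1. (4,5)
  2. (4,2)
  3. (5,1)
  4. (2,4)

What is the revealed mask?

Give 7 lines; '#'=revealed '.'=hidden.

Click 1 (4,5) count=1: revealed 1 new [(4,5)] -> total=1
Click 2 (4,2) count=0: revealed 14 new [(3,1) (3,2) (3,3) (4,1) (4,2) (4,3) (5,0) (5,1) (5,2) (5,3) (6,0) (6,1) (6,2) (6,3)] -> total=15
Click 3 (5,1) count=1: revealed 0 new [(none)] -> total=15
Click 4 (2,4) count=3: revealed 1 new [(2,4)] -> total=16

Answer: .......
.......
....#..
.###...
.###.#.
####...
####...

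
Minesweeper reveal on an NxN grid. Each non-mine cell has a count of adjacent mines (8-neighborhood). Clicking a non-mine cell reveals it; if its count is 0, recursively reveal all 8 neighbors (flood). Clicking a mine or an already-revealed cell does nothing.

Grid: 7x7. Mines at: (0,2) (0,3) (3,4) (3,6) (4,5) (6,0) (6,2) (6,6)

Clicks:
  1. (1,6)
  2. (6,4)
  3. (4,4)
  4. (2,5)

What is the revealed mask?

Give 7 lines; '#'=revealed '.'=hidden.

Answer: ....###
....###
....###
.......
....#..
...###.
...###.

Derivation:
Click 1 (1,6) count=0: revealed 9 new [(0,4) (0,5) (0,6) (1,4) (1,5) (1,6) (2,4) (2,5) (2,6)] -> total=9
Click 2 (6,4) count=0: revealed 6 new [(5,3) (5,4) (5,5) (6,3) (6,4) (6,5)] -> total=15
Click 3 (4,4) count=2: revealed 1 new [(4,4)] -> total=16
Click 4 (2,5) count=2: revealed 0 new [(none)] -> total=16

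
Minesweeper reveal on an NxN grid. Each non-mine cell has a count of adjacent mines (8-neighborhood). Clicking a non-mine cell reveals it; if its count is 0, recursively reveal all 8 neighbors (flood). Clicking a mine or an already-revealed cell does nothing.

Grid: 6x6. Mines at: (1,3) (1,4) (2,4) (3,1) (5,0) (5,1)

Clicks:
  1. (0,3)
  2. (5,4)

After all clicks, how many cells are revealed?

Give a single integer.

Click 1 (0,3) count=2: revealed 1 new [(0,3)] -> total=1
Click 2 (5,4) count=0: revealed 12 new [(3,2) (3,3) (3,4) (3,5) (4,2) (4,3) (4,4) (4,5) (5,2) (5,3) (5,4) (5,5)] -> total=13

Answer: 13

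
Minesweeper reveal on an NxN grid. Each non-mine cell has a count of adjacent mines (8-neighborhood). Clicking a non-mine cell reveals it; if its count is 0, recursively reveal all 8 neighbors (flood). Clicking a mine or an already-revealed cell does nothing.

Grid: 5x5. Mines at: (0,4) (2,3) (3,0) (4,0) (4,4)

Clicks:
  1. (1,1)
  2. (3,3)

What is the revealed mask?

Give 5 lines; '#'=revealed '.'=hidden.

Click 1 (1,1) count=0: revealed 11 new [(0,0) (0,1) (0,2) (0,3) (1,0) (1,1) (1,2) (1,3) (2,0) (2,1) (2,2)] -> total=11
Click 2 (3,3) count=2: revealed 1 new [(3,3)] -> total=12

Answer: ####.
####.
###..
...#.
.....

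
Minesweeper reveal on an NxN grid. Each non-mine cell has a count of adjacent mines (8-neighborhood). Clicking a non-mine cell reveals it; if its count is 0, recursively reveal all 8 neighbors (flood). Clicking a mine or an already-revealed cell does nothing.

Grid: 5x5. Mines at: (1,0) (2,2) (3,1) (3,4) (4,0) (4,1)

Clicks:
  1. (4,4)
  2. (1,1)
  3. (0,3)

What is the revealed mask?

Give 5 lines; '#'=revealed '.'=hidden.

Click 1 (4,4) count=1: revealed 1 new [(4,4)] -> total=1
Click 2 (1,1) count=2: revealed 1 new [(1,1)] -> total=2
Click 3 (0,3) count=0: revealed 9 new [(0,1) (0,2) (0,3) (0,4) (1,2) (1,3) (1,4) (2,3) (2,4)] -> total=11

Answer: .####
.####
...##
.....
....#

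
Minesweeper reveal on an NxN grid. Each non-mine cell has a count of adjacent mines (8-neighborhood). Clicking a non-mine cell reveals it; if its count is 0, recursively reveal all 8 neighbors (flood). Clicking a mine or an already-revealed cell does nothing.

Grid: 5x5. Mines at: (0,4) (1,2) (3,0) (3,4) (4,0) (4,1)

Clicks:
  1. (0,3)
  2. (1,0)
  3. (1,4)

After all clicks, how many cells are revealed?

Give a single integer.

Answer: 8

Derivation:
Click 1 (0,3) count=2: revealed 1 new [(0,3)] -> total=1
Click 2 (1,0) count=0: revealed 6 new [(0,0) (0,1) (1,0) (1,1) (2,0) (2,1)] -> total=7
Click 3 (1,4) count=1: revealed 1 new [(1,4)] -> total=8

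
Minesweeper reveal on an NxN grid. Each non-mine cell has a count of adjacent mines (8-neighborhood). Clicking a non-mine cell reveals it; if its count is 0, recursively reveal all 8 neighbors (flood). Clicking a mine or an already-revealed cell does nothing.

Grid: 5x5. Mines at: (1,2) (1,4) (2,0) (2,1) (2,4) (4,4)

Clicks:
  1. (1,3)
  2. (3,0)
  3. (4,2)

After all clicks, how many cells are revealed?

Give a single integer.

Click 1 (1,3) count=3: revealed 1 new [(1,3)] -> total=1
Click 2 (3,0) count=2: revealed 1 new [(3,0)] -> total=2
Click 3 (4,2) count=0: revealed 7 new [(3,1) (3,2) (3,3) (4,0) (4,1) (4,2) (4,3)] -> total=9

Answer: 9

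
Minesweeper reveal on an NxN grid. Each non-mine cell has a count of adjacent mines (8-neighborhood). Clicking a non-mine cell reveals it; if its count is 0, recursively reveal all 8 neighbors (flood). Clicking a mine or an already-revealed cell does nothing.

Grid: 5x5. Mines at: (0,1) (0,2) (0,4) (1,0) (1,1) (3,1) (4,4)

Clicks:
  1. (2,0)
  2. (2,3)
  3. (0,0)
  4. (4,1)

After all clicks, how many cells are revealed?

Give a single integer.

Click 1 (2,0) count=3: revealed 1 new [(2,0)] -> total=1
Click 2 (2,3) count=0: revealed 9 new [(1,2) (1,3) (1,4) (2,2) (2,3) (2,4) (3,2) (3,3) (3,4)] -> total=10
Click 3 (0,0) count=3: revealed 1 new [(0,0)] -> total=11
Click 4 (4,1) count=1: revealed 1 new [(4,1)] -> total=12

Answer: 12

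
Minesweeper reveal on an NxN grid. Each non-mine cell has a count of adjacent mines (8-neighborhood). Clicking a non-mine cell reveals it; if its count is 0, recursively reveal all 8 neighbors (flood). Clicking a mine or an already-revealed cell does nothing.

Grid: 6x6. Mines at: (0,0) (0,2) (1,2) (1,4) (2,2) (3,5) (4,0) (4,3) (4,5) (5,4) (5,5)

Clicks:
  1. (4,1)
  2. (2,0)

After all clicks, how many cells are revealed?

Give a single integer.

Answer: 7

Derivation:
Click 1 (4,1) count=1: revealed 1 new [(4,1)] -> total=1
Click 2 (2,0) count=0: revealed 6 new [(1,0) (1,1) (2,0) (2,1) (3,0) (3,1)] -> total=7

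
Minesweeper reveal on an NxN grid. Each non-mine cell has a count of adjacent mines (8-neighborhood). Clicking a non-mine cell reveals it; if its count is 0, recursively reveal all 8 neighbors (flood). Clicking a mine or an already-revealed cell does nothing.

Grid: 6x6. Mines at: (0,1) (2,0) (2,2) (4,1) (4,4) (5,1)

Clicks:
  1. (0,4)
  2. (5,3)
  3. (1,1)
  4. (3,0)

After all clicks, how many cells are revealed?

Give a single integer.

Click 1 (0,4) count=0: revealed 14 new [(0,2) (0,3) (0,4) (0,5) (1,2) (1,3) (1,4) (1,5) (2,3) (2,4) (2,5) (3,3) (3,4) (3,5)] -> total=14
Click 2 (5,3) count=1: revealed 1 new [(5,3)] -> total=15
Click 3 (1,1) count=3: revealed 1 new [(1,1)] -> total=16
Click 4 (3,0) count=2: revealed 1 new [(3,0)] -> total=17

Answer: 17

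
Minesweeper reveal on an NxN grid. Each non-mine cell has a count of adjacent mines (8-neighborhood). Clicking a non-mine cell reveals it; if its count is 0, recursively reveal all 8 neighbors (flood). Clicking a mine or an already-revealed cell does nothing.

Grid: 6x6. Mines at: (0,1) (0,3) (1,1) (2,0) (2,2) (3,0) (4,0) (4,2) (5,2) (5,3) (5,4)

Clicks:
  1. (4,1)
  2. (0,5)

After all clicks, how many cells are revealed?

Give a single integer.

Click 1 (4,1) count=4: revealed 1 new [(4,1)] -> total=1
Click 2 (0,5) count=0: revealed 14 new [(0,4) (0,5) (1,3) (1,4) (1,5) (2,3) (2,4) (2,5) (3,3) (3,4) (3,5) (4,3) (4,4) (4,5)] -> total=15

Answer: 15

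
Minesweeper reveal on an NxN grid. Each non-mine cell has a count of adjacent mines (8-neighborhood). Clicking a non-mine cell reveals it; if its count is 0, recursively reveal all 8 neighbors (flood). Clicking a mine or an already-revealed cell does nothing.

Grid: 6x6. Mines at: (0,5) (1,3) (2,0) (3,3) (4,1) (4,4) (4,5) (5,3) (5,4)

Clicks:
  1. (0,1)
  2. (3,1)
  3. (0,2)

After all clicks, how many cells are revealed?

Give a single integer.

Click 1 (0,1) count=0: revealed 6 new [(0,0) (0,1) (0,2) (1,0) (1,1) (1,2)] -> total=6
Click 2 (3,1) count=2: revealed 1 new [(3,1)] -> total=7
Click 3 (0,2) count=1: revealed 0 new [(none)] -> total=7

Answer: 7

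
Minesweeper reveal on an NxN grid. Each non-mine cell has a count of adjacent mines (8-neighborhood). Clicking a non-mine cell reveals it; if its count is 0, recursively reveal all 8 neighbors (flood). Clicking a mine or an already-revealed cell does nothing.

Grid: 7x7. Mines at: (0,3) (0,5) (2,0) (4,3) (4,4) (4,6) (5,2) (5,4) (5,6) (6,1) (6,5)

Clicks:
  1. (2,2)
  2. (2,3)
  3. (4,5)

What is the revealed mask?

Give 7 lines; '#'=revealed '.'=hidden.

Answer: .......
.######
.######
.######
.....#.
.......
.......

Derivation:
Click 1 (2,2) count=0: revealed 18 new [(1,1) (1,2) (1,3) (1,4) (1,5) (1,6) (2,1) (2,2) (2,3) (2,4) (2,5) (2,6) (3,1) (3,2) (3,3) (3,4) (3,5) (3,6)] -> total=18
Click 2 (2,3) count=0: revealed 0 new [(none)] -> total=18
Click 3 (4,5) count=4: revealed 1 new [(4,5)] -> total=19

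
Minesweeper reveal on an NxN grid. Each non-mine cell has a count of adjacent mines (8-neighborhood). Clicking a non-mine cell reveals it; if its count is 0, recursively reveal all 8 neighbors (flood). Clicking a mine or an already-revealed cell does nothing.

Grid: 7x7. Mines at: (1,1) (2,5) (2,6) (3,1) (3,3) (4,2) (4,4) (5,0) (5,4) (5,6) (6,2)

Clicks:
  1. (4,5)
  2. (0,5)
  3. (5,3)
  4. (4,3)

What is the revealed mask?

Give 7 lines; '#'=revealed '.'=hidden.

Answer: ..#####
..#####
..###..
.......
...#.#.
...#...
.......

Derivation:
Click 1 (4,5) count=3: revealed 1 new [(4,5)] -> total=1
Click 2 (0,5) count=0: revealed 13 new [(0,2) (0,3) (0,4) (0,5) (0,6) (1,2) (1,3) (1,4) (1,5) (1,6) (2,2) (2,3) (2,4)] -> total=14
Click 3 (5,3) count=4: revealed 1 new [(5,3)] -> total=15
Click 4 (4,3) count=4: revealed 1 new [(4,3)] -> total=16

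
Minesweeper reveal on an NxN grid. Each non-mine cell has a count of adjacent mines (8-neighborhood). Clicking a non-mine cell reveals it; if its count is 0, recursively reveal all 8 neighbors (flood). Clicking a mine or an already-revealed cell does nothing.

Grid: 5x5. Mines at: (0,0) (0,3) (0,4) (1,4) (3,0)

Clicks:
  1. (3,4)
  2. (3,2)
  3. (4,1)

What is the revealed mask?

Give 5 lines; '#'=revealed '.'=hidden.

Click 1 (3,4) count=0: revealed 15 new [(1,1) (1,2) (1,3) (2,1) (2,2) (2,3) (2,4) (3,1) (3,2) (3,3) (3,4) (4,1) (4,2) (4,3) (4,4)] -> total=15
Click 2 (3,2) count=0: revealed 0 new [(none)] -> total=15
Click 3 (4,1) count=1: revealed 0 new [(none)] -> total=15

Answer: .....
.###.
.####
.####
.####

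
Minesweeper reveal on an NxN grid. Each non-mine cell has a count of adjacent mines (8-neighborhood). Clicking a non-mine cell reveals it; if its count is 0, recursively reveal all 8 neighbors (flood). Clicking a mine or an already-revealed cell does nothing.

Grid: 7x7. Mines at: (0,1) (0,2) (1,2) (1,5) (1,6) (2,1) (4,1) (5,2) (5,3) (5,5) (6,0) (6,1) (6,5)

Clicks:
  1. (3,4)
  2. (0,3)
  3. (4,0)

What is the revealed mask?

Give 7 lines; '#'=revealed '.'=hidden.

Answer: ...#...
.......
..#####
..#####
#.#####
.......
.......

Derivation:
Click 1 (3,4) count=0: revealed 15 new [(2,2) (2,3) (2,4) (2,5) (2,6) (3,2) (3,3) (3,4) (3,5) (3,6) (4,2) (4,3) (4,4) (4,5) (4,6)] -> total=15
Click 2 (0,3) count=2: revealed 1 new [(0,3)] -> total=16
Click 3 (4,0) count=1: revealed 1 new [(4,0)] -> total=17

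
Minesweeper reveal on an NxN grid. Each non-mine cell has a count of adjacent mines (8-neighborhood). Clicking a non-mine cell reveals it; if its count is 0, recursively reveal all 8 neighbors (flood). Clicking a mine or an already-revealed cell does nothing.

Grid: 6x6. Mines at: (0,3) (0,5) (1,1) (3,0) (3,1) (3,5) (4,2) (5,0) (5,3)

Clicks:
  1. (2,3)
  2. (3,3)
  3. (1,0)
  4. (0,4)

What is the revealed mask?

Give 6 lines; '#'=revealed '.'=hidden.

Answer: ....#.
#.###.
..###.
..###.
......
......

Derivation:
Click 1 (2,3) count=0: revealed 9 new [(1,2) (1,3) (1,4) (2,2) (2,3) (2,4) (3,2) (3,3) (3,4)] -> total=9
Click 2 (3,3) count=1: revealed 0 new [(none)] -> total=9
Click 3 (1,0) count=1: revealed 1 new [(1,0)] -> total=10
Click 4 (0,4) count=2: revealed 1 new [(0,4)] -> total=11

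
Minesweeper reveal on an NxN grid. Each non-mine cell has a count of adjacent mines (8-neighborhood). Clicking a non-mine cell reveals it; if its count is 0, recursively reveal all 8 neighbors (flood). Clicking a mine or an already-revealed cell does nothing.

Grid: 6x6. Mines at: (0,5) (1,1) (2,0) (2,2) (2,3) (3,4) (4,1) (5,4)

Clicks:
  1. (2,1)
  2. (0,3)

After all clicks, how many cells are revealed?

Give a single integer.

Click 1 (2,1) count=3: revealed 1 new [(2,1)] -> total=1
Click 2 (0,3) count=0: revealed 6 new [(0,2) (0,3) (0,4) (1,2) (1,3) (1,4)] -> total=7

Answer: 7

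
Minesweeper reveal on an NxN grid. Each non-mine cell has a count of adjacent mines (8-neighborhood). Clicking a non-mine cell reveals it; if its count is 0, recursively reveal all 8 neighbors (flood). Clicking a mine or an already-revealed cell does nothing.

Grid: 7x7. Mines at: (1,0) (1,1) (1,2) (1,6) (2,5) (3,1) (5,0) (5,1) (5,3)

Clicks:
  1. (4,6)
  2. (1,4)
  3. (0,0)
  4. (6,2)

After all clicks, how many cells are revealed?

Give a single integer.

Answer: 15

Derivation:
Click 1 (4,6) count=0: revealed 12 new [(3,4) (3,5) (3,6) (4,4) (4,5) (4,6) (5,4) (5,5) (5,6) (6,4) (6,5) (6,6)] -> total=12
Click 2 (1,4) count=1: revealed 1 new [(1,4)] -> total=13
Click 3 (0,0) count=2: revealed 1 new [(0,0)] -> total=14
Click 4 (6,2) count=2: revealed 1 new [(6,2)] -> total=15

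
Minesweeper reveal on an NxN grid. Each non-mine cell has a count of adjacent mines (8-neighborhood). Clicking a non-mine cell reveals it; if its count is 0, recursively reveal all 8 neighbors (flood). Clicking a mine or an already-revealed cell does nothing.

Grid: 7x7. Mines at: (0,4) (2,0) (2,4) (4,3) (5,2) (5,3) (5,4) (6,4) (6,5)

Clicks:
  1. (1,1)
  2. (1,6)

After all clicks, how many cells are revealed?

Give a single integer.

Answer: 13

Derivation:
Click 1 (1,1) count=1: revealed 1 new [(1,1)] -> total=1
Click 2 (1,6) count=0: revealed 12 new [(0,5) (0,6) (1,5) (1,6) (2,5) (2,6) (3,5) (3,6) (4,5) (4,6) (5,5) (5,6)] -> total=13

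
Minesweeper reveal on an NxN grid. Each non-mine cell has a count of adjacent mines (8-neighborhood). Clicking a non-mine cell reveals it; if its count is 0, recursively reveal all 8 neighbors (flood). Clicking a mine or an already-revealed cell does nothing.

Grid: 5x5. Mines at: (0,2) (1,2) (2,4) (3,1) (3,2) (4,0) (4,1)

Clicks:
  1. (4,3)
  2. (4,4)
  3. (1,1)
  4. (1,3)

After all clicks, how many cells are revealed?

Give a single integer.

Answer: 6

Derivation:
Click 1 (4,3) count=1: revealed 1 new [(4,3)] -> total=1
Click 2 (4,4) count=0: revealed 3 new [(3,3) (3,4) (4,4)] -> total=4
Click 3 (1,1) count=2: revealed 1 new [(1,1)] -> total=5
Click 4 (1,3) count=3: revealed 1 new [(1,3)] -> total=6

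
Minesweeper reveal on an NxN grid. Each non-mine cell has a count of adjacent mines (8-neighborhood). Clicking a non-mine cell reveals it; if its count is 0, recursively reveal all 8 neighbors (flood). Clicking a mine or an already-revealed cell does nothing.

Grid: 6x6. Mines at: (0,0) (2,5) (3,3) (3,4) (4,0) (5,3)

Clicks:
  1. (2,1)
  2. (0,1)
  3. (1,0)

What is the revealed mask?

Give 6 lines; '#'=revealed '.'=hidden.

Answer: .#####
######
#####.
###...
......
......

Derivation:
Click 1 (2,1) count=0: revealed 19 new [(0,1) (0,2) (0,3) (0,4) (0,5) (1,0) (1,1) (1,2) (1,3) (1,4) (1,5) (2,0) (2,1) (2,2) (2,3) (2,4) (3,0) (3,1) (3,2)] -> total=19
Click 2 (0,1) count=1: revealed 0 new [(none)] -> total=19
Click 3 (1,0) count=1: revealed 0 new [(none)] -> total=19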